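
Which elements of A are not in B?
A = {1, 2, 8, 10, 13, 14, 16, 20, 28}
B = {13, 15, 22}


A \ B = elements in A but not in B
A = {1, 2, 8, 10, 13, 14, 16, 20, 28}
B = {13, 15, 22}
Remove from A any elements in B
A \ B = {1, 2, 8, 10, 14, 16, 20, 28}

A \ B = {1, 2, 8, 10, 14, 16, 20, 28}


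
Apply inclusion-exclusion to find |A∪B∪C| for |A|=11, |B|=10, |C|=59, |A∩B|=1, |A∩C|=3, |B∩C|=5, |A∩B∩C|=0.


|A∪B∪C| = |A|+|B|+|C| - |A∩B|-|A∩C|-|B∩C| + |A∩B∩C|
= 11+10+59 - 1-3-5 + 0
= 80 - 9 + 0
= 71

|A ∪ B ∪ C| = 71


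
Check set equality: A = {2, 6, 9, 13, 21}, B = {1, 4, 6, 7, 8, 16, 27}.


Two sets are equal iff they have exactly the same elements.
A = {2, 6, 9, 13, 21}
B = {1, 4, 6, 7, 8, 16, 27}
Differences: {1, 2, 4, 7, 8, 9, 13, 16, 21, 27}
A ≠ B

No, A ≠ B


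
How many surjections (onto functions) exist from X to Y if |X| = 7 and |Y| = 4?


n = |X| = 7, k = |Y| = 4. Surjections via inclusion-exclusion:
S(n,k) = Σ(-1)^i × C(k,i) × (k-i)^n, i=0 to k
i=0: (-1)^0×C(4,0)×4^7 = 16384
i=1: (-1)^1×C(4,1)×3^7 = -8748
i=2: (-1)^2×C(4,2)×2^7 = 768
i=3: (-1)^3×C(4,3)×1^7 = -4
i=4: (-1)^4×C(4,4)×0^7 = 0
Total = 8400

Number of surjections = 8400


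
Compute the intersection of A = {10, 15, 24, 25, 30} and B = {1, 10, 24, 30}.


A ∩ B = elements in both A and B
A = {10, 15, 24, 25, 30}
B = {1, 10, 24, 30}
A ∩ B = {10, 24, 30}

A ∩ B = {10, 24, 30}


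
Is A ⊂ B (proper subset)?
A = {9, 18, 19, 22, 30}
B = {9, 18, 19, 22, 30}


A ⊂ B requires: A ⊆ B AND A ≠ B.
A ⊆ B? Yes
A = B? Yes
A = B, so A is not a PROPER subset.

No, A is not a proper subset of B


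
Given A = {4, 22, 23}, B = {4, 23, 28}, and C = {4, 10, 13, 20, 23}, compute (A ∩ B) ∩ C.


A ∩ B = {4, 23}
(A ∩ B) ∩ C = {4, 23}

A ∩ B ∩ C = {4, 23}


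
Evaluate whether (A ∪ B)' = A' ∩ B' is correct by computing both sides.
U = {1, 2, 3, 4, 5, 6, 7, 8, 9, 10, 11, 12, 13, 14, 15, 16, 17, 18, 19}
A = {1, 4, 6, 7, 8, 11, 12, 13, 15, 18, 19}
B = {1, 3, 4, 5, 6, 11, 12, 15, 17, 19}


LHS: A ∪ B = {1, 3, 4, 5, 6, 7, 8, 11, 12, 13, 15, 17, 18, 19}
(A ∪ B)' = U \ (A ∪ B) = {2, 9, 10, 14, 16}
A' = {2, 3, 5, 9, 10, 14, 16, 17}, B' = {2, 7, 8, 9, 10, 13, 14, 16, 18}
Claimed RHS: A' ∩ B' = {2, 9, 10, 14, 16}
Identity is VALID: LHS = RHS = {2, 9, 10, 14, 16} ✓

Identity is valid. (A ∪ B)' = A' ∩ B' = {2, 9, 10, 14, 16}


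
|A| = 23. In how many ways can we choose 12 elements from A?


C(n,k) = n! / (k!(n-k)!)
C(23,12) = 23! / (12!11!)
= 1352078

C(23,12) = 1352078


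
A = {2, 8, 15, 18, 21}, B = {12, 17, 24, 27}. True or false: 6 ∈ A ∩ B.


A = {2, 8, 15, 18, 21}, B = {12, 17, 24, 27}
A ∩ B = elements in both A and B
A ∩ B = ∅
Checking if 6 ∈ A ∩ B
6 is not in A ∩ B → False

6 ∉ A ∩ B


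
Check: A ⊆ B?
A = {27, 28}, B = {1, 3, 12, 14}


A ⊆ B means every element of A is in B.
Elements in A not in B: {27, 28}
So A ⊄ B.

No, A ⊄ B


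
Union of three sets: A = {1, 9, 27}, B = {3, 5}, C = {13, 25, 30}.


A ∪ B = {1, 3, 5, 9, 27}
(A ∪ B) ∪ C = {1, 3, 5, 9, 13, 25, 27, 30}

A ∪ B ∪ C = {1, 3, 5, 9, 13, 25, 27, 30}


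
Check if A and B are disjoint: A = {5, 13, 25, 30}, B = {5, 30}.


Disjoint means A ∩ B = ∅.
A ∩ B = {5, 30}
A ∩ B ≠ ∅, so A and B are NOT disjoint.

No, A and B are not disjoint (A ∩ B = {5, 30})


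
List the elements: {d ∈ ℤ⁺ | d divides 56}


Checking each candidate:
Condition: positive divisors of 56
Result = {1, 2, 4, 7, 8, 14, 28, 56}

{1, 2, 4, 7, 8, 14, 28, 56}


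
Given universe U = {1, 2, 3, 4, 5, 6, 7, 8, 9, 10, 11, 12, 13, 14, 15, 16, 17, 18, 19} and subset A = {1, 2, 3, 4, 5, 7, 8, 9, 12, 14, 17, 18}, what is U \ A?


Aᶜ = U \ A = elements in U but not in A
U = {1, 2, 3, 4, 5, 6, 7, 8, 9, 10, 11, 12, 13, 14, 15, 16, 17, 18, 19}
A = {1, 2, 3, 4, 5, 7, 8, 9, 12, 14, 17, 18}
Aᶜ = {6, 10, 11, 13, 15, 16, 19}

Aᶜ = {6, 10, 11, 13, 15, 16, 19}


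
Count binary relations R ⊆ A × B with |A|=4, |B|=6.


A relation from A to B is any subset of A × B.
|A × B| = 4 × 6 = 24
# relations = 2^|A × B| = 2^24 = 16777216

Number of relations = 16777216


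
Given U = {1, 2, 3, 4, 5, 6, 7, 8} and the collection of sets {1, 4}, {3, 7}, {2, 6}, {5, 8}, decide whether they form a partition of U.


A partition requires: (1) non-empty parts, (2) pairwise disjoint, (3) union = U
Parts: {1, 4}, {3, 7}, {2, 6}, {5, 8}
Union of parts: {1, 2, 3, 4, 5, 6, 7, 8}
U = {1, 2, 3, 4, 5, 6, 7, 8}
All non-empty? True
Pairwise disjoint? True
Covers U? True

Yes, valid partition


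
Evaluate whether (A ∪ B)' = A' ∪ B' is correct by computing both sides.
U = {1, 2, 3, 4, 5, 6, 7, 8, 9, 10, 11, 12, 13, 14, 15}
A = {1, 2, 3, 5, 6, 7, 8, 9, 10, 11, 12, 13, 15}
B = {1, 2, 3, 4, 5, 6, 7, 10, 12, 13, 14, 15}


LHS: A ∪ B = {1, 2, 3, 4, 5, 6, 7, 8, 9, 10, 11, 12, 13, 14, 15}
(A ∪ B)' = U \ (A ∪ B) = ∅
A' = {4, 14}, B' = {8, 9, 11}
Claimed RHS: A' ∪ B' = {4, 8, 9, 11, 14}
Identity is INVALID: LHS = ∅ but the RHS claimed here equals {4, 8, 9, 11, 14}. The correct form is (A ∪ B)' = A' ∩ B'.

Identity is invalid: (A ∪ B)' = ∅ but A' ∪ B' = {4, 8, 9, 11, 14}. The correct De Morgan law is (A ∪ B)' = A' ∩ B'.


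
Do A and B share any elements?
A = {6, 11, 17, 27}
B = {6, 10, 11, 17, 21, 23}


Disjoint means A ∩ B = ∅.
A ∩ B = {6, 11, 17}
A ∩ B ≠ ∅, so A and B are NOT disjoint.

Yes — A and B share the element(s) of A ∩ B = {6, 11, 17}, so they are not disjoint


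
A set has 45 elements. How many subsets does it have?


Number of subsets = 2^n
= 2^45
= 35184372088832

|P(A)| = 35184372088832


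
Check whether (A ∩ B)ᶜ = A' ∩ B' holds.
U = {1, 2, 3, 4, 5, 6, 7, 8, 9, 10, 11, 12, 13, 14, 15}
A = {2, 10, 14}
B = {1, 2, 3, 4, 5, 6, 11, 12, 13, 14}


LHS: A ∩ B = {2, 14}
(A ∩ B)' = U \ (A ∩ B) = {1, 3, 4, 5, 6, 7, 8, 9, 10, 11, 12, 13, 15}
A' = {1, 3, 4, 5, 6, 7, 8, 9, 11, 12, 13, 15}, B' = {7, 8, 9, 10, 15}
Claimed RHS: A' ∩ B' = {7, 8, 9, 15}
Identity is INVALID: LHS = {1, 3, 4, 5, 6, 7, 8, 9, 10, 11, 12, 13, 15} but the RHS claimed here equals {7, 8, 9, 15}. The correct form is (A ∩ B)' = A' ∪ B'.

Identity is invalid: (A ∩ B)' = {1, 3, 4, 5, 6, 7, 8, 9, 10, 11, 12, 13, 15} but A' ∩ B' = {7, 8, 9, 15}. The correct De Morgan law is (A ∩ B)' = A' ∪ B'.


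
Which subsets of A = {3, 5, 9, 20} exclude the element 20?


A subset of A that omits 20 is a subset of A \ {20}, so there are 2^(n-1) = 2^3 = 8 of them.
Subsets excluding 20: ∅, {3}, {5}, {9}, {3, 5}, {3, 9}, {5, 9}, {3, 5, 9}

Subsets excluding 20 (8 total): ∅, {3}, {5}, {9}, {3, 5}, {3, 9}, {5, 9}, {3, 5, 9}


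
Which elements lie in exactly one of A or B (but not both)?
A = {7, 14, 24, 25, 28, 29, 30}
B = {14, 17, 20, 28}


A △ B = (A \ B) ∪ (B \ A) = elements in exactly one of A or B
A \ B = {7, 24, 25, 29, 30}
B \ A = {17, 20}
A △ B = {7, 17, 20, 24, 25, 29, 30}

A △ B = {7, 17, 20, 24, 25, 29, 30}


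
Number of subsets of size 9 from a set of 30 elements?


C(n,k) = n! / (k!(n-k)!)
C(30,9) = 30! / (9!21!)
= 14307150

C(30,9) = 14307150


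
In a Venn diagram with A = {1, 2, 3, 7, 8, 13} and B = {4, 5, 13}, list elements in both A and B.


A = {1, 2, 3, 7, 8, 13}
B = {4, 5, 13}
Region: in both A and B
Elements: {13}

Elements in both A and B: {13}


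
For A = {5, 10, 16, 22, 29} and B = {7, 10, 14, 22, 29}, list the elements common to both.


A ∩ B = elements in both A and B
A = {5, 10, 16, 22, 29}
B = {7, 10, 14, 22, 29}
A ∩ B = {10, 22, 29}

A ∩ B = {10, 22, 29}


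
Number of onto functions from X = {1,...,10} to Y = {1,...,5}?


n = |X| = 10, k = |Y| = 5. Surjections via inclusion-exclusion:
S(n,k) = Σ(-1)^i × C(k,i) × (k-i)^n, i=0 to k
i=0: (-1)^0×C(5,0)×5^10 = 9765625
i=1: (-1)^1×C(5,1)×4^10 = -5242880
i=2: (-1)^2×C(5,2)×3^10 = 590490
i=3: (-1)^3×C(5,3)×2^10 = -10240
i=4: (-1)^4×C(5,4)×1^10 = 5
i=5: (-1)^5×C(5,5)×0^10 = 0
Total = 5103000

Number of surjections = 5103000


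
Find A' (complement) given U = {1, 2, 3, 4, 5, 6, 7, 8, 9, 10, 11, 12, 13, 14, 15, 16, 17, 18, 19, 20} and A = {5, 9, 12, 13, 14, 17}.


Aᶜ = U \ A = elements in U but not in A
U = {1, 2, 3, 4, 5, 6, 7, 8, 9, 10, 11, 12, 13, 14, 15, 16, 17, 18, 19, 20}
A = {5, 9, 12, 13, 14, 17}
Aᶜ = {1, 2, 3, 4, 6, 7, 8, 10, 11, 15, 16, 18, 19, 20}

Aᶜ = {1, 2, 3, 4, 6, 7, 8, 10, 11, 15, 16, 18, 19, 20}


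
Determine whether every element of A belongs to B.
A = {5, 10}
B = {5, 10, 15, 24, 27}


A ⊆ B means every element of A is in B.
All elements of A are in B.
So A ⊆ B.

Yes, A ⊆ B


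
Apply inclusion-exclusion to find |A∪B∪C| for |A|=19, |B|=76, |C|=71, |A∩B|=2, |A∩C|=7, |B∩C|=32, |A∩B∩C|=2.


|A∪B∪C| = |A|+|B|+|C| - |A∩B|-|A∩C|-|B∩C| + |A∩B∩C|
= 19+76+71 - 2-7-32 + 2
= 166 - 41 + 2
= 127

|A ∪ B ∪ C| = 127


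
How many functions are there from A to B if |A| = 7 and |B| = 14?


Each of |A| = 7 inputs maps to any of |B| = 14 outputs.
# functions = |B|^|A| = 14^7
= 105413504

Number of functions = 105413504


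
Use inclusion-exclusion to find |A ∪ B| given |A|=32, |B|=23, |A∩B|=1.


|A ∪ B| = |A| + |B| - |A ∩ B|
= 32 + 23 - 1
= 54

|A ∪ B| = 54


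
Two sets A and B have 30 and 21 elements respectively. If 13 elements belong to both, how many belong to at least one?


|A ∪ B| = |A| + |B| - |A ∩ B|
= 30 + 21 - 13
= 38

|A ∪ B| = 38


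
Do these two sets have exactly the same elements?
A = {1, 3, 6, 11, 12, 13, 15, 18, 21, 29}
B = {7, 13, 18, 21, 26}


Two sets are equal iff they have exactly the same elements.
A = {1, 3, 6, 11, 12, 13, 15, 18, 21, 29}
B = {7, 13, 18, 21, 26}
Differences: {1, 3, 6, 7, 11, 12, 15, 26, 29}
A ≠ B

No, A ≠ B


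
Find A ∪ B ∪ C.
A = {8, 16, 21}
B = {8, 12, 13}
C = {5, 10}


A ∪ B = {8, 12, 13, 16, 21}
(A ∪ B) ∪ C = {5, 8, 10, 12, 13, 16, 21}

A ∪ B ∪ C = {5, 8, 10, 12, 13, 16, 21}


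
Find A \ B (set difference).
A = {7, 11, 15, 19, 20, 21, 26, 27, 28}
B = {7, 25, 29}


A \ B = elements in A but not in B
A = {7, 11, 15, 19, 20, 21, 26, 27, 28}
B = {7, 25, 29}
Remove from A any elements in B
A \ B = {11, 15, 19, 20, 21, 26, 27, 28}

A \ B = {11, 15, 19, 20, 21, 26, 27, 28}


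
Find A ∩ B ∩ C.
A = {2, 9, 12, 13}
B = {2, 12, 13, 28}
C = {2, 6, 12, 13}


A ∩ B = {2, 12, 13}
(A ∩ B) ∩ C = {2, 12, 13}

A ∩ B ∩ C = {2, 12, 13}


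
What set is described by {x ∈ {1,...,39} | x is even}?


Checking each candidate:
Condition: even numbers in {1,...,39}
Result = {2, 4, 6, 8, 10, 12, 14, 16, 18, 20, 22, 24, 26, 28, 30, 32, 34, 36, 38}

{2, 4, 6, 8, 10, 12, 14, 16, 18, 20, 22, 24, 26, 28, 30, 32, 34, 36, 38}


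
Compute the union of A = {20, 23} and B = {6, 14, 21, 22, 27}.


A ∪ B = all elements in A or B (or both)
A = {20, 23}
B = {6, 14, 21, 22, 27}
A ∪ B = {6, 14, 20, 21, 22, 23, 27}

A ∪ B = {6, 14, 20, 21, 22, 23, 27}


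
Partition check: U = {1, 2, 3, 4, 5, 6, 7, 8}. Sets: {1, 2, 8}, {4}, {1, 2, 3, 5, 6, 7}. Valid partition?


A partition requires: (1) non-empty parts, (2) pairwise disjoint, (3) union = U
Parts: {1, 2, 8}, {4}, {1, 2, 3, 5, 6, 7}
Union of parts: {1, 2, 3, 4, 5, 6, 7, 8}
U = {1, 2, 3, 4, 5, 6, 7, 8}
All non-empty? True
Pairwise disjoint? False
Covers U? True

No, not a valid partition


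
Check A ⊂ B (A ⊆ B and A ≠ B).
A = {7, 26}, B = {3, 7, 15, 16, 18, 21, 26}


A ⊂ B requires: A ⊆ B AND A ≠ B.
A ⊆ B? Yes
A = B? No
A ⊂ B: Yes (A is a proper subset of B)

Yes, A ⊂ B


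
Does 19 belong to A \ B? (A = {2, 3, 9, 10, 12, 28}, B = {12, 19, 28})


A = {2, 3, 9, 10, 12, 28}, B = {12, 19, 28}
A \ B = elements in A but not in B
A \ B = {2, 3, 9, 10}
Checking if 19 ∈ A \ B
19 is not in A \ B → False

19 ∉ A \ B


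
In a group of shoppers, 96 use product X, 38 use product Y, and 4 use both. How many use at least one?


|A ∪ B| = |A| + |B| - |A ∩ B|
= 96 + 38 - 4
= 130

|A ∪ B| = 130


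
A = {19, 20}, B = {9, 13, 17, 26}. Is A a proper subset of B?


A ⊂ B requires: A ⊆ B AND A ≠ B.
A ⊆ B? No
A ⊄ B, so A is not a proper subset.

No, A is not a proper subset of B


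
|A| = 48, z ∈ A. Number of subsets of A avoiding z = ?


Subsets of A avoiding z are subsets of A \ {z}, which has 47 elements.
Count = 2^(n-1) = 2^47
= 140737488355328

Number of subsets avoiding z = 140737488355328


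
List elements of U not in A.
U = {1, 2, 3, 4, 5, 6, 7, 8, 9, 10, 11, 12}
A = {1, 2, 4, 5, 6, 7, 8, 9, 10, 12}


Aᶜ = U \ A = elements in U but not in A
U = {1, 2, 3, 4, 5, 6, 7, 8, 9, 10, 11, 12}
A = {1, 2, 4, 5, 6, 7, 8, 9, 10, 12}
Aᶜ = {3, 11}

Aᶜ = {3, 11}


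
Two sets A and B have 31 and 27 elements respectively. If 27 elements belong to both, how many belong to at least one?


|A ∪ B| = |A| + |B| - |A ∩ B|
= 31 + 27 - 27
= 31

|A ∪ B| = 31


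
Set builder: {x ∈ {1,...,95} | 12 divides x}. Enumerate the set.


Checking each candidate:
Condition: multiples of 12 in {1,...,95}
Result = {12, 24, 36, 48, 60, 72, 84}

{12, 24, 36, 48, 60, 72, 84}


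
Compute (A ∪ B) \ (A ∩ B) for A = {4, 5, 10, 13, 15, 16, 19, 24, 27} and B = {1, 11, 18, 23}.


A △ B = (A \ B) ∪ (B \ A) = elements in exactly one of A or B
A \ B = {4, 5, 10, 13, 15, 16, 19, 24, 27}
B \ A = {1, 11, 18, 23}
A △ B = {1, 4, 5, 10, 11, 13, 15, 16, 18, 19, 23, 24, 27}

A △ B = {1, 4, 5, 10, 11, 13, 15, 16, 18, 19, 23, 24, 27}


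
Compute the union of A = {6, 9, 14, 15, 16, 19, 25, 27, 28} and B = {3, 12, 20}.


A ∪ B = all elements in A or B (or both)
A = {6, 9, 14, 15, 16, 19, 25, 27, 28}
B = {3, 12, 20}
A ∪ B = {3, 6, 9, 12, 14, 15, 16, 19, 20, 25, 27, 28}

A ∪ B = {3, 6, 9, 12, 14, 15, 16, 19, 20, 25, 27, 28}


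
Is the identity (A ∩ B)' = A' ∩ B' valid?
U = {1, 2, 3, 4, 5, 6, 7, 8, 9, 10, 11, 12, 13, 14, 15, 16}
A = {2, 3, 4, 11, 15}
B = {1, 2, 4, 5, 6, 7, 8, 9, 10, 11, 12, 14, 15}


LHS: A ∩ B = {2, 4, 11, 15}
(A ∩ B)' = U \ (A ∩ B) = {1, 3, 5, 6, 7, 8, 9, 10, 12, 13, 14, 16}
A' = {1, 5, 6, 7, 8, 9, 10, 12, 13, 14, 16}, B' = {3, 13, 16}
Claimed RHS: A' ∩ B' = {13, 16}
Identity is INVALID: LHS = {1, 3, 5, 6, 7, 8, 9, 10, 12, 13, 14, 16} but the RHS claimed here equals {13, 16}. The correct form is (A ∩ B)' = A' ∪ B'.

Identity is invalid: (A ∩ B)' = {1, 3, 5, 6, 7, 8, 9, 10, 12, 13, 14, 16} but A' ∩ B' = {13, 16}. The correct De Morgan law is (A ∩ B)' = A' ∪ B'.


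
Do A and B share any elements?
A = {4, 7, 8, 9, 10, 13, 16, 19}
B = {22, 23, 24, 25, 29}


Disjoint means A ∩ B = ∅.
A ∩ B = ∅
A ∩ B = ∅, so A and B are disjoint.

No — A and B share no elements (A ∩ B = ∅), so they are disjoint


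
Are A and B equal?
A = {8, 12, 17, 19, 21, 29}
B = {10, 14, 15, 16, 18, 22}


Two sets are equal iff they have exactly the same elements.
A = {8, 12, 17, 19, 21, 29}
B = {10, 14, 15, 16, 18, 22}
Differences: {8, 10, 12, 14, 15, 16, 17, 18, 19, 21, 22, 29}
A ≠ B

No, A ≠ B


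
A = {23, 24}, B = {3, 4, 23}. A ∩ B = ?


A ∩ B = elements in both A and B
A = {23, 24}
B = {3, 4, 23}
A ∩ B = {23}

A ∩ B = {23}


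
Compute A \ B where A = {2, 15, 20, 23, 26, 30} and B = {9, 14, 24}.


A \ B = elements in A but not in B
A = {2, 15, 20, 23, 26, 30}
B = {9, 14, 24}
Remove from A any elements in B
A \ B = {2, 15, 20, 23, 26, 30}

A \ B = {2, 15, 20, 23, 26, 30}


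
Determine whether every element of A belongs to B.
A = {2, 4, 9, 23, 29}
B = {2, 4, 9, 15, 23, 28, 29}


A ⊆ B means every element of A is in B.
All elements of A are in B.
So A ⊆ B.

Yes, A ⊆ B


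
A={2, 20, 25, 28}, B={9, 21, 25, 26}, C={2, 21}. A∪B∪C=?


A ∪ B = {2, 9, 20, 21, 25, 26, 28}
(A ∪ B) ∪ C = {2, 9, 20, 21, 25, 26, 28}

A ∪ B ∪ C = {2, 9, 20, 21, 25, 26, 28}


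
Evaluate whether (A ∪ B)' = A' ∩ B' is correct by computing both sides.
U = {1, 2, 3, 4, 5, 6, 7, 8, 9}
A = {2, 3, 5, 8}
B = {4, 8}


LHS: A ∪ B = {2, 3, 4, 5, 8}
(A ∪ B)' = U \ (A ∪ B) = {1, 6, 7, 9}
A' = {1, 4, 6, 7, 9}, B' = {1, 2, 3, 5, 6, 7, 9}
Claimed RHS: A' ∩ B' = {1, 6, 7, 9}
Identity is VALID: LHS = RHS = {1, 6, 7, 9} ✓

Identity is valid. (A ∪ B)' = A' ∩ B' = {1, 6, 7, 9}


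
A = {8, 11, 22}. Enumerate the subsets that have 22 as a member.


A subset of A contains 22 iff the remaining 2 elements form any subset of A \ {22}.
Count: 2^(n-1) = 2^2 = 4
Subsets containing 22: {22}, {8, 22}, {11, 22}, {8, 11, 22}

Subsets containing 22 (4 total): {22}, {8, 22}, {11, 22}, {8, 11, 22}


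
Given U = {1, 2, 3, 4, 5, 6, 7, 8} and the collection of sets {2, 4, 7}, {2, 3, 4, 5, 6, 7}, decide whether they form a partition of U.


A partition requires: (1) non-empty parts, (2) pairwise disjoint, (3) union = U
Parts: {2, 4, 7}, {2, 3, 4, 5, 6, 7}
Union of parts: {2, 3, 4, 5, 6, 7}
U = {1, 2, 3, 4, 5, 6, 7, 8}
All non-empty? True
Pairwise disjoint? False
Covers U? False

No, not a valid partition


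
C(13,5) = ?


C(n,k) = n! / (k!(n-k)!)
C(13,5) = 13! / (5!8!)
= 1287

C(13,5) = 1287


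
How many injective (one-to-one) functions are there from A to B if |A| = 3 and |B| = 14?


An injection sends each of |A| = 3 inputs to a distinct output in B.
# injections = |B|·(|B|-1)·…·(|B|-|A|+1) = 14! / (14 - 3)!
= 14 × 13 × 12
= 2184

Number of injections = 2184


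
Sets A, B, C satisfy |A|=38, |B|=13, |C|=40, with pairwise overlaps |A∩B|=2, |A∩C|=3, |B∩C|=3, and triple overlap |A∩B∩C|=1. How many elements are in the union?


|A∪B∪C| = |A|+|B|+|C| - |A∩B|-|A∩C|-|B∩C| + |A∩B∩C|
= 38+13+40 - 2-3-3 + 1
= 91 - 8 + 1
= 84

|A ∪ B ∪ C| = 84


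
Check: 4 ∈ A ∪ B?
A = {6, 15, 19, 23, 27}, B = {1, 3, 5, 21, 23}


A = {6, 15, 19, 23, 27}, B = {1, 3, 5, 21, 23}
A ∪ B = all elements in A or B
A ∪ B = {1, 3, 5, 6, 15, 19, 21, 23, 27}
Checking if 4 ∈ A ∪ B
4 is not in A ∪ B → False

4 ∉ A ∪ B


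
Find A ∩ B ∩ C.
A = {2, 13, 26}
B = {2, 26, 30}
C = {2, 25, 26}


A ∩ B = {2, 26}
(A ∩ B) ∩ C = {2, 26}

A ∩ B ∩ C = {2, 26}


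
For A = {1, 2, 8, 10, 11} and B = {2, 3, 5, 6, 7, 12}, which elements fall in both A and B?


A = {1, 2, 8, 10, 11}
B = {2, 3, 5, 6, 7, 12}
Region: in both A and B
Elements: {2}

Elements in both A and B: {2}


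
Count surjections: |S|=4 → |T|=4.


n = |S| = 4, k = |T| = 4. Surjections via inclusion-exclusion:
S(n,k) = Σ(-1)^i × C(k,i) × (k-i)^n, i=0 to k
i=0: (-1)^0×C(4,0)×4^4 = 256
i=1: (-1)^1×C(4,1)×3^4 = -324
i=2: (-1)^2×C(4,2)×2^4 = 96
i=3: (-1)^3×C(4,3)×1^4 = -4
i=4: (-1)^4×C(4,4)×0^4 = 0
Total = 24

Number of surjections = 24


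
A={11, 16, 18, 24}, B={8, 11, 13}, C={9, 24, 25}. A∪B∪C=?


A ∪ B = {8, 11, 13, 16, 18, 24}
(A ∪ B) ∪ C = {8, 9, 11, 13, 16, 18, 24, 25}

A ∪ B ∪ C = {8, 9, 11, 13, 16, 18, 24, 25}


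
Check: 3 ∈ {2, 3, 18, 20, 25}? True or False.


A = {2, 3, 18, 20, 25}
Checking if 3 is in A
3 is in A → True

3 ∈ A


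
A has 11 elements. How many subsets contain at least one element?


Total subsets = 2^n = 2^11 = 2048
Non-empty subsets exclude the empty set: 2^n - 1
= 2048 - 1
= 2047

Number of non-empty subsets = 2047


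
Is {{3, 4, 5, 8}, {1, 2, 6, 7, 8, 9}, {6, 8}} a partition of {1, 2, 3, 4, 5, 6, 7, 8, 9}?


A partition requires: (1) non-empty parts, (2) pairwise disjoint, (3) union = U
Parts: {3, 4, 5, 8}, {1, 2, 6, 7, 8, 9}, {6, 8}
Union of parts: {1, 2, 3, 4, 5, 6, 7, 8, 9}
U = {1, 2, 3, 4, 5, 6, 7, 8, 9}
All non-empty? True
Pairwise disjoint? False
Covers U? True

No, not a valid partition


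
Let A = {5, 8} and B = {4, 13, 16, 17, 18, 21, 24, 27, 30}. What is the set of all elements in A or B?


A ∪ B = all elements in A or B (or both)
A = {5, 8}
B = {4, 13, 16, 17, 18, 21, 24, 27, 30}
A ∪ B = {4, 5, 8, 13, 16, 17, 18, 21, 24, 27, 30}

A ∪ B = {4, 5, 8, 13, 16, 17, 18, 21, 24, 27, 30}


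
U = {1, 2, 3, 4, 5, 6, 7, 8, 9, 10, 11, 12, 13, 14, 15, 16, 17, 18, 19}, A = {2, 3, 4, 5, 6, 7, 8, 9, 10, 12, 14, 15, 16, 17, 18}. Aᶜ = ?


Aᶜ = U \ A = elements in U but not in A
U = {1, 2, 3, 4, 5, 6, 7, 8, 9, 10, 11, 12, 13, 14, 15, 16, 17, 18, 19}
A = {2, 3, 4, 5, 6, 7, 8, 9, 10, 12, 14, 15, 16, 17, 18}
Aᶜ = {1, 11, 13, 19}

Aᶜ = {1, 11, 13, 19}


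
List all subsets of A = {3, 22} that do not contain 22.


A subset of A that omits 22 is a subset of A \ {22}, so there are 2^(n-1) = 2^1 = 2 of them.
Subsets excluding 22: ∅, {3}

Subsets excluding 22 (2 total): ∅, {3}


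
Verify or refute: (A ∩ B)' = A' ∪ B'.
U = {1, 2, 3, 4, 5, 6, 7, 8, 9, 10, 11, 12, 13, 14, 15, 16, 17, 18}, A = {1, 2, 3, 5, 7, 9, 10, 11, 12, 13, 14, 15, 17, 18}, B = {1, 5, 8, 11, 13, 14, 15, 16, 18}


LHS: A ∩ B = {1, 5, 11, 13, 14, 15, 18}
(A ∩ B)' = U \ (A ∩ B) = {2, 3, 4, 6, 7, 8, 9, 10, 12, 16, 17}
A' = {4, 6, 8, 16}, B' = {2, 3, 4, 6, 7, 9, 10, 12, 17}
Claimed RHS: A' ∪ B' = {2, 3, 4, 6, 7, 8, 9, 10, 12, 16, 17}
Identity is VALID: LHS = RHS = {2, 3, 4, 6, 7, 8, 9, 10, 12, 16, 17} ✓

Identity is valid. (A ∩ B)' = A' ∪ B' = {2, 3, 4, 6, 7, 8, 9, 10, 12, 16, 17}


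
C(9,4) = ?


C(n,k) = n! / (k!(n-k)!)
C(9,4) = 9! / (4!5!)
= 126

C(9,4) = 126


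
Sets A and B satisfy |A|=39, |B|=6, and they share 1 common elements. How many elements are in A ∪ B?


|A ∪ B| = |A| + |B| - |A ∩ B|
= 39 + 6 - 1
= 44

|A ∪ B| = 44


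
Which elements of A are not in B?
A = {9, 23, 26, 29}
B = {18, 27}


A \ B = elements in A but not in B
A = {9, 23, 26, 29}
B = {18, 27}
Remove from A any elements in B
A \ B = {9, 23, 26, 29}

A \ B = {9, 23, 26, 29}


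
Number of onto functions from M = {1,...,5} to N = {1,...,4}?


n = |M| = 5, k = |N| = 4. Surjections via inclusion-exclusion:
S(n,k) = Σ(-1)^i × C(k,i) × (k-i)^n, i=0 to k
i=0: (-1)^0×C(4,0)×4^5 = 1024
i=1: (-1)^1×C(4,1)×3^5 = -972
i=2: (-1)^2×C(4,2)×2^5 = 192
i=3: (-1)^3×C(4,3)×1^5 = -4
i=4: (-1)^4×C(4,4)×0^5 = 0
Total = 240

Number of surjections = 240


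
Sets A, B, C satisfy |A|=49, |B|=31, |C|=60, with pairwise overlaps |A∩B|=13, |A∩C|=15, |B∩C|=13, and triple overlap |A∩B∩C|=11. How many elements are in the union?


|A∪B∪C| = |A|+|B|+|C| - |A∩B|-|A∩C|-|B∩C| + |A∩B∩C|
= 49+31+60 - 13-15-13 + 11
= 140 - 41 + 11
= 110

|A ∪ B ∪ C| = 110


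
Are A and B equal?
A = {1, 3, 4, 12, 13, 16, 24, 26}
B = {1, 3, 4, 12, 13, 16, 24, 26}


Two sets are equal iff they have exactly the same elements.
A = {1, 3, 4, 12, 13, 16, 24, 26}
B = {1, 3, 4, 12, 13, 16, 24, 26}
Same elements → A = B

Yes, A = B


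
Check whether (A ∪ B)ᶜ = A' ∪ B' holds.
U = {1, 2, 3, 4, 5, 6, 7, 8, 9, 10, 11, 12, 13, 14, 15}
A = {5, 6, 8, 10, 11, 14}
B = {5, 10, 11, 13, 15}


LHS: A ∪ B = {5, 6, 8, 10, 11, 13, 14, 15}
(A ∪ B)' = U \ (A ∪ B) = {1, 2, 3, 4, 7, 9, 12}
A' = {1, 2, 3, 4, 7, 9, 12, 13, 15}, B' = {1, 2, 3, 4, 6, 7, 8, 9, 12, 14}
Claimed RHS: A' ∪ B' = {1, 2, 3, 4, 6, 7, 8, 9, 12, 13, 14, 15}
Identity is INVALID: LHS = {1, 2, 3, 4, 7, 9, 12} but the RHS claimed here equals {1, 2, 3, 4, 6, 7, 8, 9, 12, 13, 14, 15}. The correct form is (A ∪ B)' = A' ∩ B'.

Identity is invalid: (A ∪ B)' = {1, 2, 3, 4, 7, 9, 12} but A' ∪ B' = {1, 2, 3, 4, 6, 7, 8, 9, 12, 13, 14, 15}. The correct De Morgan law is (A ∪ B)' = A' ∩ B'.


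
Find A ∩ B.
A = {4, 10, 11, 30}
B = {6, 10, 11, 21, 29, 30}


A ∩ B = elements in both A and B
A = {4, 10, 11, 30}
B = {6, 10, 11, 21, 29, 30}
A ∩ B = {10, 11, 30}

A ∩ B = {10, 11, 30}


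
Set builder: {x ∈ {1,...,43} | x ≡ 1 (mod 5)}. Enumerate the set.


Checking each candidate:
Condition: x in {1,...,43} with x ≡ 1 (mod 5)
Result = {1, 6, 11, 16, 21, 26, 31, 36, 41}

{1, 6, 11, 16, 21, 26, 31, 36, 41}


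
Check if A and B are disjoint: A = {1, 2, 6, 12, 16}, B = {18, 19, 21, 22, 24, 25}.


Disjoint means A ∩ B = ∅.
A ∩ B = ∅
A ∩ B = ∅, so A and B are disjoint.

Yes, A and B are disjoint


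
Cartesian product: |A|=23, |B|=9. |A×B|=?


|A × B| = |A| × |B|
= 23 × 9
= 207

|A × B| = 207


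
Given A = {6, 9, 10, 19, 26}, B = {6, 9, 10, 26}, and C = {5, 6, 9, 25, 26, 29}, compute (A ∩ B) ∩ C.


A ∩ B = {6, 9, 10, 26}
(A ∩ B) ∩ C = {6, 9, 26}

A ∩ B ∩ C = {6, 9, 26}


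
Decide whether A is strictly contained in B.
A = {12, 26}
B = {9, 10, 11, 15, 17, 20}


A ⊂ B requires: A ⊆ B AND A ≠ B.
A ⊆ B? No
A ⊄ B, so A is not a proper subset.

No, A is not a proper subset of B


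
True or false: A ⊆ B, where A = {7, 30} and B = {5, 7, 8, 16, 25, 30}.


A ⊆ B means every element of A is in B.
All elements of A are in B.
So A ⊆ B.

Yes, A ⊆ B


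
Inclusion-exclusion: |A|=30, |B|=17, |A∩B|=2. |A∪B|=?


|A ∪ B| = |A| + |B| - |A ∩ B|
= 30 + 17 - 2
= 45

|A ∪ B| = 45


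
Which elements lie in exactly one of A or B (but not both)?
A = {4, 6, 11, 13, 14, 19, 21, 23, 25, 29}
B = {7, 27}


A △ B = (A \ B) ∪ (B \ A) = elements in exactly one of A or B
A \ B = {4, 6, 11, 13, 14, 19, 21, 23, 25, 29}
B \ A = {7, 27}
A △ B = {4, 6, 7, 11, 13, 14, 19, 21, 23, 25, 27, 29}

A △ B = {4, 6, 7, 11, 13, 14, 19, 21, 23, 25, 27, 29}


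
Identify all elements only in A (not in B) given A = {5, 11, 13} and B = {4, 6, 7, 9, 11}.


A = {5, 11, 13}
B = {4, 6, 7, 9, 11}
Region: only in A (not in B)
Elements: {5, 13}

Elements only in A (not in B): {5, 13}


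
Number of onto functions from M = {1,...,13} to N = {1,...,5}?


n = |M| = 13, k = |N| = 5. Surjections via inclusion-exclusion:
S(n,k) = Σ(-1)^i × C(k,i) × (k-i)^n, i=0 to k
i=0: (-1)^0×C(5,0)×5^13 = 1220703125
i=1: (-1)^1×C(5,1)×4^13 = -335544320
i=2: (-1)^2×C(5,2)×3^13 = 15943230
i=3: (-1)^3×C(5,3)×2^13 = -81920
i=4: (-1)^4×C(5,4)×1^13 = 5
i=5: (-1)^5×C(5,5)×0^13 = 0
Total = 901020120

Number of surjections = 901020120


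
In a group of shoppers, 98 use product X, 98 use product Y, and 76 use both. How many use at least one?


|A ∪ B| = |A| + |B| - |A ∩ B|
= 98 + 98 - 76
= 120

|A ∪ B| = 120


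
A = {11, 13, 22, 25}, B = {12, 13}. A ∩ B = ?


A ∩ B = elements in both A and B
A = {11, 13, 22, 25}
B = {12, 13}
A ∩ B = {13}

A ∩ B = {13}


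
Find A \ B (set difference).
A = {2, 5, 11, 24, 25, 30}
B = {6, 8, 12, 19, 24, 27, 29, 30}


A \ B = elements in A but not in B
A = {2, 5, 11, 24, 25, 30}
B = {6, 8, 12, 19, 24, 27, 29, 30}
Remove from A any elements in B
A \ B = {2, 5, 11, 25}

A \ B = {2, 5, 11, 25}


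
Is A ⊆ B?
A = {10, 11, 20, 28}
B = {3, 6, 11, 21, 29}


A ⊆ B means every element of A is in B.
Elements in A not in B: {10, 20, 28}
So A ⊄ B.

No, A ⊄ B


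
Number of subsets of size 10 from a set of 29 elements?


C(n,k) = n! / (k!(n-k)!)
C(29,10) = 29! / (10!19!)
= 20030010

C(29,10) = 20030010


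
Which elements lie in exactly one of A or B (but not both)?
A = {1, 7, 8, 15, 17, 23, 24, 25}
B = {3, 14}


A △ B = (A \ B) ∪ (B \ A) = elements in exactly one of A or B
A \ B = {1, 7, 8, 15, 17, 23, 24, 25}
B \ A = {3, 14}
A △ B = {1, 3, 7, 8, 14, 15, 17, 23, 24, 25}

A △ B = {1, 3, 7, 8, 14, 15, 17, 23, 24, 25}


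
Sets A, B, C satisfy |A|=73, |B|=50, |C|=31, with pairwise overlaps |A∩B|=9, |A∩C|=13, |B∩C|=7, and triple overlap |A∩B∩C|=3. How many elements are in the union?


|A∪B∪C| = |A|+|B|+|C| - |A∩B|-|A∩C|-|B∩C| + |A∩B∩C|
= 73+50+31 - 9-13-7 + 3
= 154 - 29 + 3
= 128

|A ∪ B ∪ C| = 128


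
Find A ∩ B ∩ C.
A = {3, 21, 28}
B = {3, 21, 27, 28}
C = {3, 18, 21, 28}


A ∩ B = {3, 21, 28}
(A ∩ B) ∩ C = {3, 21, 28}

A ∩ B ∩ C = {3, 21, 28}


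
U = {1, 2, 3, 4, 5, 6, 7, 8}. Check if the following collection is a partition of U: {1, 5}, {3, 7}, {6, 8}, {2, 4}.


A partition requires: (1) non-empty parts, (2) pairwise disjoint, (3) union = U
Parts: {1, 5}, {3, 7}, {6, 8}, {2, 4}
Union of parts: {1, 2, 3, 4, 5, 6, 7, 8}
U = {1, 2, 3, 4, 5, 6, 7, 8}
All non-empty? True
Pairwise disjoint? True
Covers U? True

Yes, valid partition


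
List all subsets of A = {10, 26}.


|A| = 2, so |P(A)| = 2^2 = 4
Enumerate subsets by cardinality (0 to 2):
∅, {10}, {26}, {10, 26}

P(A) has 4 subsets: ∅, {10}, {26}, {10, 26}


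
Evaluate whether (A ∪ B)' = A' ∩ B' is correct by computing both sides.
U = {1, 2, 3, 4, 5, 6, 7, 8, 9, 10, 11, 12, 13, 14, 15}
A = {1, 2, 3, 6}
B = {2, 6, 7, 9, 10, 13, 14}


LHS: A ∪ B = {1, 2, 3, 6, 7, 9, 10, 13, 14}
(A ∪ B)' = U \ (A ∪ B) = {4, 5, 8, 11, 12, 15}
A' = {4, 5, 7, 8, 9, 10, 11, 12, 13, 14, 15}, B' = {1, 3, 4, 5, 8, 11, 12, 15}
Claimed RHS: A' ∩ B' = {4, 5, 8, 11, 12, 15}
Identity is VALID: LHS = RHS = {4, 5, 8, 11, 12, 15} ✓

Identity is valid. (A ∪ B)' = A' ∩ B' = {4, 5, 8, 11, 12, 15}


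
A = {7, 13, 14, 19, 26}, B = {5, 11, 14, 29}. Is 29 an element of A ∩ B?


A = {7, 13, 14, 19, 26}, B = {5, 11, 14, 29}
A ∩ B = elements in both A and B
A ∩ B = {14}
Checking if 29 ∈ A ∩ B
29 is not in A ∩ B → False

29 ∉ A ∩ B


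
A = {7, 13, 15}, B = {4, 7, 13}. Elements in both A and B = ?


A = {7, 13, 15}
B = {4, 7, 13}
Region: in both A and B
Elements: {7, 13}

Elements in both A and B: {7, 13}


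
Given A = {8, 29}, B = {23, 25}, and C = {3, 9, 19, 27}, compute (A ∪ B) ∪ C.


A ∪ B = {8, 23, 25, 29}
(A ∪ B) ∪ C = {3, 8, 9, 19, 23, 25, 27, 29}

A ∪ B ∪ C = {3, 8, 9, 19, 23, 25, 27, 29}


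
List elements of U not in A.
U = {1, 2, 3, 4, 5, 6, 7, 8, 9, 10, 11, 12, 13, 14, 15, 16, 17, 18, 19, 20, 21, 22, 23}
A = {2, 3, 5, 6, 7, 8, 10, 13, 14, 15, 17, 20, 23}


Aᶜ = U \ A = elements in U but not in A
U = {1, 2, 3, 4, 5, 6, 7, 8, 9, 10, 11, 12, 13, 14, 15, 16, 17, 18, 19, 20, 21, 22, 23}
A = {2, 3, 5, 6, 7, 8, 10, 13, 14, 15, 17, 20, 23}
Aᶜ = {1, 4, 9, 11, 12, 16, 18, 19, 21, 22}

Aᶜ = {1, 4, 9, 11, 12, 16, 18, 19, 21, 22}


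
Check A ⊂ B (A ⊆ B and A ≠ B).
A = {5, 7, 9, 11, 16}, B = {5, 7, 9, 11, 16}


A ⊂ B requires: A ⊆ B AND A ≠ B.
A ⊆ B? Yes
A = B? Yes
A = B, so A is not a PROPER subset.

No, A is not a proper subset of B


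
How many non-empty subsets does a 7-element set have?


Total subsets = 2^n = 2^7 = 128
Non-empty subsets exclude the empty set: 2^n - 1
= 128 - 1
= 127

Number of non-empty subsets = 127


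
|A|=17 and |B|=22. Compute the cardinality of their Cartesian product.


|A × B| = |A| × |B|
= 17 × 22
= 374

|A × B| = 374


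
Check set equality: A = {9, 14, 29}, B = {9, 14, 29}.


Two sets are equal iff they have exactly the same elements.
A = {9, 14, 29}
B = {9, 14, 29}
Same elements → A = B

Yes, A = B


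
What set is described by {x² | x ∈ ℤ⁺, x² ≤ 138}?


Checking each candidate:
Condition: positive perfect squares ≤ 138
Result = {1, 4, 9, 16, 25, 36, 49, 64, 81, 100, 121}

{1, 4, 9, 16, 25, 36, 49, 64, 81, 100, 121}


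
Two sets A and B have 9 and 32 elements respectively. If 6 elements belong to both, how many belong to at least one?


|A ∪ B| = |A| + |B| - |A ∩ B|
= 9 + 32 - 6
= 35

|A ∪ B| = 35


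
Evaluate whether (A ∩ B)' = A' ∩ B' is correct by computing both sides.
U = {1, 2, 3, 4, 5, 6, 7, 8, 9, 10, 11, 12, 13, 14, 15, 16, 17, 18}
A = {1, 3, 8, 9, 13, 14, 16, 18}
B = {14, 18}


LHS: A ∩ B = {14, 18}
(A ∩ B)' = U \ (A ∩ B) = {1, 2, 3, 4, 5, 6, 7, 8, 9, 10, 11, 12, 13, 15, 16, 17}
A' = {2, 4, 5, 6, 7, 10, 11, 12, 15, 17}, B' = {1, 2, 3, 4, 5, 6, 7, 8, 9, 10, 11, 12, 13, 15, 16, 17}
Claimed RHS: A' ∩ B' = {2, 4, 5, 6, 7, 10, 11, 12, 15, 17}
Identity is INVALID: LHS = {1, 2, 3, 4, 5, 6, 7, 8, 9, 10, 11, 12, 13, 15, 16, 17} but the RHS claimed here equals {2, 4, 5, 6, 7, 10, 11, 12, 15, 17}. The correct form is (A ∩ B)' = A' ∪ B'.

Identity is invalid: (A ∩ B)' = {1, 2, 3, 4, 5, 6, 7, 8, 9, 10, 11, 12, 13, 15, 16, 17} but A' ∩ B' = {2, 4, 5, 6, 7, 10, 11, 12, 15, 17}. The correct De Morgan law is (A ∩ B)' = A' ∪ B'.


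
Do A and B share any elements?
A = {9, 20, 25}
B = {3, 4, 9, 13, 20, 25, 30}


Disjoint means A ∩ B = ∅.
A ∩ B = {9, 20, 25}
A ∩ B ≠ ∅, so A and B are NOT disjoint.

Yes — A and B share the element(s) of A ∩ B = {9, 20, 25}, so they are not disjoint


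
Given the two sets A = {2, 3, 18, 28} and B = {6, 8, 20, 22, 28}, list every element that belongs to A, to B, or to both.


A ∪ B = all elements in A or B (or both)
A = {2, 3, 18, 28}
B = {6, 8, 20, 22, 28}
A ∪ B = {2, 3, 6, 8, 18, 20, 22, 28}

A ∪ B = {2, 3, 6, 8, 18, 20, 22, 28}


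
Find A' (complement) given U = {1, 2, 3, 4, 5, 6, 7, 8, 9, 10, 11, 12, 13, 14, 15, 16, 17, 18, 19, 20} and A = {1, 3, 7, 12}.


Aᶜ = U \ A = elements in U but not in A
U = {1, 2, 3, 4, 5, 6, 7, 8, 9, 10, 11, 12, 13, 14, 15, 16, 17, 18, 19, 20}
A = {1, 3, 7, 12}
Aᶜ = {2, 4, 5, 6, 8, 9, 10, 11, 13, 14, 15, 16, 17, 18, 19, 20}

Aᶜ = {2, 4, 5, 6, 8, 9, 10, 11, 13, 14, 15, 16, 17, 18, 19, 20}


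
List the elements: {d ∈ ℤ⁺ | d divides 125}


Checking each candidate:
Condition: positive divisors of 125
Result = {1, 5, 25, 125}

{1, 5, 25, 125}


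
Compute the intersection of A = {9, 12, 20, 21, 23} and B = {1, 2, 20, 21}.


A ∩ B = elements in both A and B
A = {9, 12, 20, 21, 23}
B = {1, 2, 20, 21}
A ∩ B = {20, 21}

A ∩ B = {20, 21}


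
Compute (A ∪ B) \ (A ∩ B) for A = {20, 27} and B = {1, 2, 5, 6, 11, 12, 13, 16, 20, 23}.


A △ B = (A \ B) ∪ (B \ A) = elements in exactly one of A or B
A \ B = {27}
B \ A = {1, 2, 5, 6, 11, 12, 13, 16, 23}
A △ B = {1, 2, 5, 6, 11, 12, 13, 16, 23, 27}

A △ B = {1, 2, 5, 6, 11, 12, 13, 16, 23, 27}


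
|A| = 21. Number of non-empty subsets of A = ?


Total subsets = 2^n = 2^21 = 2097152
Non-empty subsets exclude the empty set: 2^n - 1
= 2097152 - 1
= 2097151

Number of non-empty subsets = 2097151


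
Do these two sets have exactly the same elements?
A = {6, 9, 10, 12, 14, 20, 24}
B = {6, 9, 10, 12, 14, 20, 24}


Two sets are equal iff they have exactly the same elements.
A = {6, 9, 10, 12, 14, 20, 24}
B = {6, 9, 10, 12, 14, 20, 24}
Same elements → A = B

Yes, A = B


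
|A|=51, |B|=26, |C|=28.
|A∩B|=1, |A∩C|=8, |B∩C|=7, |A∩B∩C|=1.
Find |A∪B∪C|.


|A∪B∪C| = |A|+|B|+|C| - |A∩B|-|A∩C|-|B∩C| + |A∩B∩C|
= 51+26+28 - 1-8-7 + 1
= 105 - 16 + 1
= 90

|A ∪ B ∪ C| = 90


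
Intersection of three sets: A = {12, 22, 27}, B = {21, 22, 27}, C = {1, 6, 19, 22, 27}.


A ∩ B = {22, 27}
(A ∩ B) ∩ C = {22, 27}

A ∩ B ∩ C = {22, 27}


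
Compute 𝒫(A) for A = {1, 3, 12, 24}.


|A| = 4, so |P(A)| = 2^4 = 16
Enumerate subsets by cardinality (0 to 4):
∅, {1}, {3}, {12}, {24}, {1, 3}, {1, 12}, {1, 24}, {3, 12}, {3, 24}, {12, 24}, {1, 3, 12}, {1, 3, 24}, {1, 12, 24}, {3, 12, 24}, {1, 3, 12, 24}

P(A) has 16 subsets: ∅, {1}, {3}, {12}, {24}, {1, 3}, {1, 12}, {1, 24}, {3, 12}, {3, 24}, {12, 24}, {1, 3, 12}, {1, 3, 24}, {1, 12, 24}, {3, 12, 24}, {1, 3, 12, 24}


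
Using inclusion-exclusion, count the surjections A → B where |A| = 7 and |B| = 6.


n = |A| = 7, k = |B| = 6. Surjections via inclusion-exclusion:
S(n,k) = Σ(-1)^i × C(k,i) × (k-i)^n, i=0 to k
i=0: (-1)^0×C(6,0)×6^7 = 279936
i=1: (-1)^1×C(6,1)×5^7 = -468750
i=2: (-1)^2×C(6,2)×4^7 = 245760
i=3: (-1)^3×C(6,3)×3^7 = -43740
i=4: (-1)^4×C(6,4)×2^7 = 1920
i=5: (-1)^5×C(6,5)×1^7 = -6
i=6: (-1)^6×C(6,6)×0^7 = 0
Total = 15120

Number of surjections = 15120


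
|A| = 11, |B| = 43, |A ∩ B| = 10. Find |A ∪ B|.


|A ∪ B| = |A| + |B| - |A ∩ B|
= 11 + 43 - 10
= 44

|A ∪ B| = 44


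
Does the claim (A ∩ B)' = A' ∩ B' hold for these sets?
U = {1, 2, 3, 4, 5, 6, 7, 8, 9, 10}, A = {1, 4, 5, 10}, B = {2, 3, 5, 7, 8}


LHS: A ∩ B = {5}
(A ∩ B)' = U \ (A ∩ B) = {1, 2, 3, 4, 6, 7, 8, 9, 10}
A' = {2, 3, 6, 7, 8, 9}, B' = {1, 4, 6, 9, 10}
Claimed RHS: A' ∩ B' = {6, 9}
Identity is INVALID: LHS = {1, 2, 3, 4, 6, 7, 8, 9, 10} but the RHS claimed here equals {6, 9}. The correct form is (A ∩ B)' = A' ∪ B'.

Identity is invalid: (A ∩ B)' = {1, 2, 3, 4, 6, 7, 8, 9, 10} but A' ∩ B' = {6, 9}. The correct De Morgan law is (A ∩ B)' = A' ∪ B'.


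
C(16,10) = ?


C(n,k) = n! / (k!(n-k)!)
C(16,10) = 16! / (10!6!)
= 8008

C(16,10) = 8008


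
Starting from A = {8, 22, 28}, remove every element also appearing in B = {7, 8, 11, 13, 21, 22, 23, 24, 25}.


A \ B = elements in A but not in B
A = {8, 22, 28}
B = {7, 8, 11, 13, 21, 22, 23, 24, 25}
Remove from A any elements in B
A \ B = {28}

A \ B = {28}


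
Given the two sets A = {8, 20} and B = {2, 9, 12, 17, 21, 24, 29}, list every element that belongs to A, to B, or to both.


A ∪ B = all elements in A or B (or both)
A = {8, 20}
B = {2, 9, 12, 17, 21, 24, 29}
A ∪ B = {2, 8, 9, 12, 17, 20, 21, 24, 29}

A ∪ B = {2, 8, 9, 12, 17, 20, 21, 24, 29}


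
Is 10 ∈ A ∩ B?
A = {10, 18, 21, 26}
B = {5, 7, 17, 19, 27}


A = {10, 18, 21, 26}, B = {5, 7, 17, 19, 27}
A ∩ B = elements in both A and B
A ∩ B = ∅
Checking if 10 ∈ A ∩ B
10 is not in A ∩ B → False

10 ∉ A ∩ B


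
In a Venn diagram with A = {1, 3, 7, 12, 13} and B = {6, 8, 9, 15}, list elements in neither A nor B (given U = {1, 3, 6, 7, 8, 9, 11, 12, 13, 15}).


A = {1, 3, 7, 12, 13}
B = {6, 8, 9, 15}
Region: in neither A nor B (given U = {1, 3, 6, 7, 8, 9, 11, 12, 13, 15})
Elements: {11}

Elements in neither A nor B (given U = {1, 3, 6, 7, 8, 9, 11, 12, 13, 15}): {11}


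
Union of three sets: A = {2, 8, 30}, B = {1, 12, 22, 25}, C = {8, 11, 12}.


A ∪ B = {1, 2, 8, 12, 22, 25, 30}
(A ∪ B) ∪ C = {1, 2, 8, 11, 12, 22, 25, 30}

A ∪ B ∪ C = {1, 2, 8, 11, 12, 22, 25, 30}


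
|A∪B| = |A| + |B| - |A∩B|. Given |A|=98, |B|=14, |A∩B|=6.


|A ∪ B| = |A| + |B| - |A ∩ B|
= 98 + 14 - 6
= 106

|A ∪ B| = 106


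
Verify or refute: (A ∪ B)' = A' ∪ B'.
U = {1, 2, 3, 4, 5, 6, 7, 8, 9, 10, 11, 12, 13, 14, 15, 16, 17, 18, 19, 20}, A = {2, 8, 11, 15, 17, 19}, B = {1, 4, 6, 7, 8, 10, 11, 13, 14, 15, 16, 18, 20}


LHS: A ∪ B = {1, 2, 4, 6, 7, 8, 10, 11, 13, 14, 15, 16, 17, 18, 19, 20}
(A ∪ B)' = U \ (A ∪ B) = {3, 5, 9, 12}
A' = {1, 3, 4, 5, 6, 7, 9, 10, 12, 13, 14, 16, 18, 20}, B' = {2, 3, 5, 9, 12, 17, 19}
Claimed RHS: A' ∪ B' = {1, 2, 3, 4, 5, 6, 7, 9, 10, 12, 13, 14, 16, 17, 18, 19, 20}
Identity is INVALID: LHS = {3, 5, 9, 12} but the RHS claimed here equals {1, 2, 3, 4, 5, 6, 7, 9, 10, 12, 13, 14, 16, 17, 18, 19, 20}. The correct form is (A ∪ B)' = A' ∩ B'.

Identity is invalid: (A ∪ B)' = {3, 5, 9, 12} but A' ∪ B' = {1, 2, 3, 4, 5, 6, 7, 9, 10, 12, 13, 14, 16, 17, 18, 19, 20}. The correct De Morgan law is (A ∪ B)' = A' ∩ B'.


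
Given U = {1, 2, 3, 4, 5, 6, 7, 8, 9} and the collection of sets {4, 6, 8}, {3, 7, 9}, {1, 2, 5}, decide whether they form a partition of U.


A partition requires: (1) non-empty parts, (2) pairwise disjoint, (3) union = U
Parts: {4, 6, 8}, {3, 7, 9}, {1, 2, 5}
Union of parts: {1, 2, 3, 4, 5, 6, 7, 8, 9}
U = {1, 2, 3, 4, 5, 6, 7, 8, 9}
All non-empty? True
Pairwise disjoint? True
Covers U? True

Yes, valid partition


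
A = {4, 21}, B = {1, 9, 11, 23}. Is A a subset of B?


A ⊆ B means every element of A is in B.
Elements in A not in B: {4, 21}
So A ⊄ B.

No, A ⊄ B


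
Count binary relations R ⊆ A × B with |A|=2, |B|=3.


A relation from A to B is any subset of A × B.
|A × B| = 2 × 3 = 6
# relations = 2^|A × B| = 2^6 = 64

Number of relations = 64


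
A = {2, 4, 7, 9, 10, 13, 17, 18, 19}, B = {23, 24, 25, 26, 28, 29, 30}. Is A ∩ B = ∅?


Disjoint means A ∩ B = ∅.
A ∩ B = ∅
A ∩ B = ∅, so A and B are disjoint.

Yes, A and B are disjoint


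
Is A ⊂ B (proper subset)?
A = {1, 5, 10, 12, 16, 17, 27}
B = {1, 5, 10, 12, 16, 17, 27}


A ⊂ B requires: A ⊆ B AND A ≠ B.
A ⊆ B? Yes
A = B? Yes
A = B, so A is not a PROPER subset.

No, A is not a proper subset of B
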